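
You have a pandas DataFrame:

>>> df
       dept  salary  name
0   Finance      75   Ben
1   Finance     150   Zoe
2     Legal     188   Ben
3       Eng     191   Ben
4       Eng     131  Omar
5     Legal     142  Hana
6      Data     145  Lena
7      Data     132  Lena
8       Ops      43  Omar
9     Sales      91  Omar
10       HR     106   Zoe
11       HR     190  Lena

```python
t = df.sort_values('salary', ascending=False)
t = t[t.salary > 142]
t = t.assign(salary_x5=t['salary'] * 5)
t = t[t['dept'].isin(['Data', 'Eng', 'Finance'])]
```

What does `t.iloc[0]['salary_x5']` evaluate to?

955

sort by salary descending:
       dept  salary  name
3       Eng     191   Ben
11       HR     190  Lena
2     Legal     188   Ben
1   Finance     150   Zoe
6      Data     145  Lena
5     Legal     142  Hana
7      Data     132  Lena
4       Eng     131  Omar
10       HR     106   Zoe
9     Sales      91  Omar
0   Finance      75   Ben
8       Ops      43  Omar
filter rows where salary > 142:
       dept  salary  name
3       Eng     191   Ben
11       HR     190  Lena
2     Legal     188   Ben
1   Finance     150   Zoe
6      Data     145  Lena
add column salary_x5 = t['salary'] * 5:
       dept  salary  name  salary_x5
3       Eng     191   Ben        955
11       HR     190  Lena        950
2     Legal     188   Ben        940
1   Finance     150   Zoe        750
6      Data     145  Lena        725
filter rows where dept in ['Data', 'Eng', 'Finance']:
      dept  salary  name  salary_x5
3      Eng     191   Ben        955
1  Finance     150   Zoe        750
6     Data     145  Lena        725
Reading off the value at position 0, column 'salary_x5', we get 955.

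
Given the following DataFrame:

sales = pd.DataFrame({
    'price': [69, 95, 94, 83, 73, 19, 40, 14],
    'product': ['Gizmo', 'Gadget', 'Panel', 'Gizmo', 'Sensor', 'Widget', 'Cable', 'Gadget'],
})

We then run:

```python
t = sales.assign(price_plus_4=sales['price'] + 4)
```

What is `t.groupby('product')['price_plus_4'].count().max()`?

2

add column price_plus_4 = sales['price'] + 4:
   price product  price_plus_4
0     69   Gizmo            73
1     95  Gadget            99
2     94   Panel            98
3     83   Gizmo            87
4     73  Sensor            77
5     19  Widget            23
6     40   Cable            44
7     14  Gadget            18
group by product, count of price_plus_4:
product
Cable     1
Gadget    2
Gizmo     2
Panel     1
Sensor    1
Widget    1
Name: price_plus_4, dtype: int64
Taking the max of the resulting series gives 2.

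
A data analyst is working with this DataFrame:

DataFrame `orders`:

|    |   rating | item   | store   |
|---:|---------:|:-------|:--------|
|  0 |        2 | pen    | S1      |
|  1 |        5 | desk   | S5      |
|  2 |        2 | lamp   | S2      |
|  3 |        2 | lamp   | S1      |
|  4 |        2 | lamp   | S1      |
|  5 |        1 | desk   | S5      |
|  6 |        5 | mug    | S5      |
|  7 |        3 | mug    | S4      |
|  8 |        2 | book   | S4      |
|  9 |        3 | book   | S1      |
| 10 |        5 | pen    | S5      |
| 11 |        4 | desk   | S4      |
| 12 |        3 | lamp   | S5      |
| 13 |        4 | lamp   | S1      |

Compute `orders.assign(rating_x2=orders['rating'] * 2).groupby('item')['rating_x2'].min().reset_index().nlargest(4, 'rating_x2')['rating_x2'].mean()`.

4.5

add column rating_x2 = orders['rating'] * 2:
    rating  item store  rating_x2
0        2   pen    S1          4
1        5  desk    S5         10
2        2  lamp    S2          4
3        2  lamp    S1          4
4        2  lamp    S1          4
5        1  desk    S5          2
6        5   mug    S5         10
7        3   mug    S4          6
8        2  book    S4          4
9        3  book    S1          6
10       5   pen    S5         10
11       4  desk    S4          8
12       3  lamp    S5          6
13       4  lamp    S1          8
group by item, min of rating_x2:
item
book    4
desk    2
lamp    4
mug     6
pen     4
Name: rating_x2, dtype: int64
reset_index():
   item  rating_x2
0  book          4
1  desk          2
2  lamp          4
3   mug          6
4   pen          4
take 4 rows with largest rating_x2:
   item  rating_x2
3   mug          6
0  book          4
2  lamp          4
4   pen          4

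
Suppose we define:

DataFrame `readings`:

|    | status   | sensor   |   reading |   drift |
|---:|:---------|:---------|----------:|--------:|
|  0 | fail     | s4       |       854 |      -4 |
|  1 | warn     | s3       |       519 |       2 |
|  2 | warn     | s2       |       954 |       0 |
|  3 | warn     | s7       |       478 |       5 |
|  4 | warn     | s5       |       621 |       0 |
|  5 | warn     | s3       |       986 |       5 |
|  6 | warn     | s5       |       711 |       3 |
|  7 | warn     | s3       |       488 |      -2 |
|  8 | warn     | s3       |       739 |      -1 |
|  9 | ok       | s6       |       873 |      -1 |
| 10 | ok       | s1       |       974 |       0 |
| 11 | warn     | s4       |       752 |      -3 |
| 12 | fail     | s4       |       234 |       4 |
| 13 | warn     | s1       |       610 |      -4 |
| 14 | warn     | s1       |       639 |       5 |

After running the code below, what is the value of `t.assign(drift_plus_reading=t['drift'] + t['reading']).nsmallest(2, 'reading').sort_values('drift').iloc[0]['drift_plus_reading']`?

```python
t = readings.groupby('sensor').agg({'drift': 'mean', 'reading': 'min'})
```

group by sensor: mean(drift), min(reading):
           drift  reading
sensor                   
s1      0.333333      610
s2      0.000000      954
s3      1.000000      488
s4     -1.000000      234
s5      1.500000      621
s6     -1.000000      873
s7      5.000000      478
add column drift_plus_reading = t['drift'] + t['reading']:
           drift  reading  drift_plus_reading
sensor                                       
s1      0.333333      610          610.333333
s2      0.000000      954          954.000000
s3      1.000000      488          489.000000
s4     -1.000000      234          233.000000
s5      1.500000      621          622.500000
s6     -1.000000      873          872.000000
s7      5.000000      478          483.000000
take 2 rows with smallest reading:
        drift  reading  drift_plus_reading
sensor                                    
s4       -1.0      234               233.0
s7        5.0      478               483.0
sort by drift:
        drift  reading  drift_plus_reading
sensor                                    
s4       -1.0      234               233.0
s7        5.0      478               483.0
The value at position 0, column 'drift_plus_reading' is 233.0.

233.0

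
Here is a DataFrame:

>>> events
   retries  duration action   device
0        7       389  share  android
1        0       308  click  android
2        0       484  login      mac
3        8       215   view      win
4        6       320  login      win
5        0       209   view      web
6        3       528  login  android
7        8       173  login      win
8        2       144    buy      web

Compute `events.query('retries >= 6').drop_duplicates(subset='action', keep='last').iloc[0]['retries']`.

7

filter rows where retries >= 6:
   retries  duration action   device
0        7       389  share  android
3        8       215   view      win
4        6       320  login      win
7        8       173  login      win
drop duplicate action (keep=last):
   retries  duration action   device
0        7       389  share  android
3        8       215   view      win
7        8       173  login      win
Hence 7.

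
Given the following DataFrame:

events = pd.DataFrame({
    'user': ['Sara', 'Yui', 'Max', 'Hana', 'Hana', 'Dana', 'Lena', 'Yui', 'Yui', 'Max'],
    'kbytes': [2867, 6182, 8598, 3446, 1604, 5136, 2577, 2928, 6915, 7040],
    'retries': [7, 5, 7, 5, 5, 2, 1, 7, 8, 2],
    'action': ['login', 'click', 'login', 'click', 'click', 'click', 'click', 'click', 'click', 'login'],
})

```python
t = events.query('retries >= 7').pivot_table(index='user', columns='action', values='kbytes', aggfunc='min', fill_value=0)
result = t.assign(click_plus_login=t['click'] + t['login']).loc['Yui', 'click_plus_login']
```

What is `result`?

2928

filter rows where retries >= 7:
   user  kbytes  retries action
0  Sara    2867        7  login
2   Max    8598        7  login
7   Yui    2928        7  click
8   Yui    6915        8  click
pivot: rows=user, cols=action, min(kbytes):
action  click  login
user                
Max         0   8598
Sara        0   2867
Yui      2928      0
add column click_plus_login = t['click'] + t['login']:
action  click  login  click_plus_login
user                                  
Max         0   8598              8598
Sara        0   2867              2867
Yui      2928      0              2928
Reading off the value at row 'Yui', column 'click_plus_login', we get 2928.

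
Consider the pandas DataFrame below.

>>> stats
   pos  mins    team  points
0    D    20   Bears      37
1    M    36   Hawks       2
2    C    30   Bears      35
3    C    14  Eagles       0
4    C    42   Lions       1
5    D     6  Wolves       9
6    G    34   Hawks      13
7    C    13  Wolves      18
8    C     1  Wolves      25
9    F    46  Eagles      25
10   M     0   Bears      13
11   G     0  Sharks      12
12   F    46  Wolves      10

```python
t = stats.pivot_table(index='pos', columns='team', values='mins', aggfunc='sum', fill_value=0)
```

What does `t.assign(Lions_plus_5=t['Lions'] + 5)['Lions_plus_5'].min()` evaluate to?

pivot: rows=pos, cols=team, sum(mins):
team  Bears  Eagles  Hawks  Lions  Sharks  Wolves
pos                                              
C        30      14      0     42       0      14
D        20       0      0      0       0       6
F         0      46      0      0       0      46
G         0       0     34      0       0       0
M         0       0     36      0       0       0
add column Lions_plus_5 = t['Lions'] + 5:
team  Bears  Eagles  Hawks  Lions  Sharks  Wolves  Lions_plus_5
pos                                                            
C        30      14      0     42       0      14            47
D        20       0      0      0       0       6             5
F         0      46      0      0       0      46             5
G         0       0     34      0       0       0             5
M         0       0     36      0       0       0             5
So min() = 5.

5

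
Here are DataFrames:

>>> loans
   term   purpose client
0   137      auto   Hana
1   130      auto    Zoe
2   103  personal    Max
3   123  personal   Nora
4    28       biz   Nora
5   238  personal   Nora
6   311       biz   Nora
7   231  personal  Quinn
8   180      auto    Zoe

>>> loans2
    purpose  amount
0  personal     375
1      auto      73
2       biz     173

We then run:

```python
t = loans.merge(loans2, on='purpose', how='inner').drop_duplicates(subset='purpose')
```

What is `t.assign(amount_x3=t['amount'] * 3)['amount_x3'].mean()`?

621.0

merge on 'purpose' (how='inner') → 9 rows:
   term   purpose client  amount
0   137      auto   Hana      73
1   130      auto    Zoe      73
2   103  personal    Max     375
3   123  personal   Nora     375
4    28       biz   Nora     173
5   238  personal   Nora     375
6   311       biz   Nora     173
7   231  personal  Quinn     375
8   180      auto    Zoe      73
drop duplicate purpose (keep=first):
   term   purpose client  amount
0   137      auto   Hana      73
2   103  personal    Max     375
4    28       biz   Nora     173
add column amount_x3 = t['amount'] * 3:
   term   purpose client  amount  amount_x3
0   137      auto   Hana      73        219
2   103  personal    Max     375       1125
4    28       biz   Nora     173        519
Reading off the mean of column 'amount_x3', we get 621.0.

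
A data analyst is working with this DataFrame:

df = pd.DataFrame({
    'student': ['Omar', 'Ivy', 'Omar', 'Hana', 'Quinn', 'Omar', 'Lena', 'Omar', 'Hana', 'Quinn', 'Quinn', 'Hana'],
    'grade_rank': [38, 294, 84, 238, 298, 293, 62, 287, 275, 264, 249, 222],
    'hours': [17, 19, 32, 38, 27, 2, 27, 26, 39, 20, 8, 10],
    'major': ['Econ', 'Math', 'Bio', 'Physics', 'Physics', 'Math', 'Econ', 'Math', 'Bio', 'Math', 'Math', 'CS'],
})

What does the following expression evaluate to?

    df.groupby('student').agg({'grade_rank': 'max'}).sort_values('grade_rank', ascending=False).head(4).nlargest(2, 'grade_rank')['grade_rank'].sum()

592

group by student, max of grade_rank:
         grade_rank
student            
Hana            275
Ivy             294
Lena             62
Omar            293
Quinn           298
sort by grade_rank descending:
         grade_rank
student            
Quinn           298
Ivy             294
Omar            293
Hana            275
Lena             62
take first 4 rows:
         grade_rank
student            
Quinn           298
Ivy             294
Omar            293
Hana            275
take 2 rows with largest grade_rank:
         grade_rank
student            
Quinn           298
Ivy             294
The sum of column 'grade_rank' is 592.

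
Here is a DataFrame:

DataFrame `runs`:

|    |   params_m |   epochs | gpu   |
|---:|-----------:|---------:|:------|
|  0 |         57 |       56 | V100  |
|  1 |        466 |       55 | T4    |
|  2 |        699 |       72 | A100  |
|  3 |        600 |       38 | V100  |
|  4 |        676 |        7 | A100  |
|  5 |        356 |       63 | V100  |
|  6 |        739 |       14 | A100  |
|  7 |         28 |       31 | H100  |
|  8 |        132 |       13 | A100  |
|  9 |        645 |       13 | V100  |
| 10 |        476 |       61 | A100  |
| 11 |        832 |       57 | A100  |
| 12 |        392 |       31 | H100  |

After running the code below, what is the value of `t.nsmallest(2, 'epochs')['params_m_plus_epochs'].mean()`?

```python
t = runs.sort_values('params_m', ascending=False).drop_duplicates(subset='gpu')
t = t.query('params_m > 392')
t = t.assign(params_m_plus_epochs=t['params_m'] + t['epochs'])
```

sort by params_m descending:
    params_m  epochs   gpu
11       832      57  A100
6        739      14  A100
2        699      72  A100
4        676       7  A100
9        645      13  V100
3        600      38  V100
10       476      61  A100
1        466      55    T4
12       392      31  H100
5        356      63  V100
8        132      13  A100
0         57      56  V100
7         28      31  H100
drop duplicate gpu (keep=first):
    params_m  epochs   gpu
11       832      57  A100
9        645      13  V100
1        466      55    T4
12       392      31  H100
filter rows where params_m > 392:
    params_m  epochs   gpu
11       832      57  A100
9        645      13  V100
1        466      55    T4
add column params_m_plus_epochs = t['params_m'] + t['epochs']:
    params_m  epochs   gpu  params_m_plus_epochs
11       832      57  A100                   889
9        645      13  V100                   658
1        466      55    T4                   521
take 2 rows with smallest epochs:
   params_m  epochs   gpu  params_m_plus_epochs
9       645      13  V100                   658
1       466      55    T4                   521
Hence 589.5.

589.5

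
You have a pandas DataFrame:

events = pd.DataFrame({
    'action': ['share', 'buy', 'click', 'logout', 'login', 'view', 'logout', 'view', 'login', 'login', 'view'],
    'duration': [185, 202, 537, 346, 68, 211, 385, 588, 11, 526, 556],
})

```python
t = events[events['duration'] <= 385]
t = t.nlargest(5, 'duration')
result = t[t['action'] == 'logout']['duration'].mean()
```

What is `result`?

filter rows where duration <= 385:
   action  duration
0   share       185
1     buy       202
3  logout       346
4   login        68
5    view       211
6  logout       385
8   login        11
take 5 rows with largest duration:
   action  duration
6  logout       385
3  logout       346
5    view       211
1     buy       202
0   share       185
filter rows where action == 'logout':
   action  duration
6  logout       385
3  logout       346
Then the mean of column 'duration': 365.5

365.5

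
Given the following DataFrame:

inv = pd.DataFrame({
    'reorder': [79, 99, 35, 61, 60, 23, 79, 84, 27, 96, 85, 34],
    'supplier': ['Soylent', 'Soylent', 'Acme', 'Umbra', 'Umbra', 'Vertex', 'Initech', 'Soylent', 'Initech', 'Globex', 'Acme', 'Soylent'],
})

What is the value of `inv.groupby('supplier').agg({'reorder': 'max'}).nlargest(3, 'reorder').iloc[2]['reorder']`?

group by supplier, max of reorder:
          reorder
supplier         
Acme           85
Globex         96
Initech        79
Soylent        99
Umbra          61
Vertex         23
take 3 rows with largest reorder:
          reorder
supplier         
Soylent        99
Globex         96
Acme           85
Reading off the value at position 2, column 'reorder', we get 85.

85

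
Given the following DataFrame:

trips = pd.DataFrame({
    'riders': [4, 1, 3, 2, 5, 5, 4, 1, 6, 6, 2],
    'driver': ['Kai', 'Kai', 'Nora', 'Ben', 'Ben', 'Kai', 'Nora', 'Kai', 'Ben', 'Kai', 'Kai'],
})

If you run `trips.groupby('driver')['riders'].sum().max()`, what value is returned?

19

group by driver, sum of riders:
driver
Ben     13
Kai     19
Nora     7
Name: riders, dtype: int64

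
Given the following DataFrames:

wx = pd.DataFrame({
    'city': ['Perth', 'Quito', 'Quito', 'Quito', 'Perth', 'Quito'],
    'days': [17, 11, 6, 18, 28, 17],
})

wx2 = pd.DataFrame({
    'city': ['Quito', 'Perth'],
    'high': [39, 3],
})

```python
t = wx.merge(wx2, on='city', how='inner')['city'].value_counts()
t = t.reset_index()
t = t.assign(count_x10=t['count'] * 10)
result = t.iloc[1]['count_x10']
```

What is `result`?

merge on 'city' (how='inner') → 6 rows:
    city  days  high
0  Perth    17     3
1  Quito    11    39
2  Quito     6    39
3  Quito    18    39
4  Perth    28     3
5  Quito    17    39
value_counts of city:
city
Quito    4
Perth    2
Name: count, dtype: int64
reset_index():
    city  count
0  Quito      4
1  Perth      2
add column count_x10 = t['count'] * 10:
    city  count  count_x10
0  Quito      4         40
1  Perth      2         20
Reading off the value at position 1, column 'count_x10', we get 20.

20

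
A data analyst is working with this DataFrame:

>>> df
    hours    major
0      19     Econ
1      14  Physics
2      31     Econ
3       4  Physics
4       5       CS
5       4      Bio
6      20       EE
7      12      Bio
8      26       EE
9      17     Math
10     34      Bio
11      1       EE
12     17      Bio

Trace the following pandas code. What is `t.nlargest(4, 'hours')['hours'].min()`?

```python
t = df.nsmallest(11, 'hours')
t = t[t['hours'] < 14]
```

4

take 11 rows with smallest hours:
    hours    major
11      1       EE
3       4  Physics
5       4      Bio
4       5       CS
7      12      Bio
1      14  Physics
9      17     Math
12     17      Bio
0      19     Econ
6      20       EE
8      26       EE
filter rows where hours < 14:
    hours    major
11      1       EE
3       4  Physics
5       4      Bio
4       5       CS
7      12      Bio
take 4 rows with largest hours:
   hours    major
7     12      Bio
4      5       CS
3      4  Physics
5      4      Bio
Hence 4.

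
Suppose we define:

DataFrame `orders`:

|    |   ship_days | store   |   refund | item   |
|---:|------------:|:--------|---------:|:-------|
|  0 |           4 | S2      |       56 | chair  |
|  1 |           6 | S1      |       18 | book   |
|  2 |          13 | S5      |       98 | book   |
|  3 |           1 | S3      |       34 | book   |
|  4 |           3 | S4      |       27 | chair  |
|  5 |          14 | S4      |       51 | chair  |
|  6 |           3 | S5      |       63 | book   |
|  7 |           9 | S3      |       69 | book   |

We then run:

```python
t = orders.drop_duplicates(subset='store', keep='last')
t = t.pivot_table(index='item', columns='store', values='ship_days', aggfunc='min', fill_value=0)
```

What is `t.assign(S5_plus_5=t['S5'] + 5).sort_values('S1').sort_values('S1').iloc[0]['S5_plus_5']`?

drop duplicate store (keep=last):
   ship_days store  refund   item
0          4    S2      56  chair
1          6    S1      18   book
5         14    S4      51  chair
6          3    S5      63   book
7          9    S3      69   book
pivot: rows=item, cols=store, min(ship_days):
store  S1  S2  S3  S4  S5
item                     
book    6   0   9   0   3
chair   0   4   0  14   0
add column S5_plus_5 = t['S5'] + 5:
store  S1  S2  S3  S4  S5  S5_plus_5
item                                
book    6   0   9   0   3          8
chair   0   4   0  14   0          5
sort by S1:
store  S1  S2  S3  S4  S5  S5_plus_5
item                                
chair   0   4   0  14   0          5
book    6   0   9   0   3          8
sort by S1:
store  S1  S2  S3  S4  S5  S5_plus_5
item                                
chair   0   4   0  14   0          5
book    6   0   9   0   3          8
Taking the value at position 0, column 'S5_plus_5' gives 5.

5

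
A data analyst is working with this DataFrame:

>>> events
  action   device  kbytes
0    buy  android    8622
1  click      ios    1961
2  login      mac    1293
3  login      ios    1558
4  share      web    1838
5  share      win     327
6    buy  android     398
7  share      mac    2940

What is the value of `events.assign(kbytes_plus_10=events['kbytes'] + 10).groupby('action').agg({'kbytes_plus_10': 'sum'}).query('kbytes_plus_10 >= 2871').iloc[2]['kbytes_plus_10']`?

add column kbytes_plus_10 = events['kbytes'] + 10:
  action   device  kbytes  kbytes_plus_10
0    buy  android    8622            8632
1  click      ios    1961            1971
2  login      mac    1293            1303
3  login      ios    1558            1568
4  share      web    1838            1848
5  share      win     327             337
6    buy  android     398             408
7  share      mac    2940            2950
group by action, sum of kbytes_plus_10:
        kbytes_plus_10
action                
buy               9040
click             1971
login             2871
share             5135
filter rows where kbytes_plus_10 >= 2871:
        kbytes_plus_10
action                
buy               9040
login             2871
share             5135
Hence 5135.

5135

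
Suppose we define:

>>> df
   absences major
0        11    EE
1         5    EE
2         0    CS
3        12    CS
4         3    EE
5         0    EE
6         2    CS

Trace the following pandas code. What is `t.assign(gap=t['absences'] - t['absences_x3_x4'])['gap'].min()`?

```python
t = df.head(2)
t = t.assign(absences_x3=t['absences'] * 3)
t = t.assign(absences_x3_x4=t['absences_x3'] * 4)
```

-121

take first 2 rows:
   absences major
0        11    EE
1         5    EE
add column absences_x3 = t['absences'] * 3:
   absences major  absences_x3
0        11    EE           33
1         5    EE           15
add column absences_x3_x4 = t['absences_x3'] * 4:
   absences major  absences_x3  absences_x3_x4
0        11    EE           33             132
1         5    EE           15              60
add column gap = t['absences'] - t['absences_x3_x4']:
   absences major  absences_x3  absences_x3_x4  gap
0        11    EE           33             132 -121
1         5    EE           15              60  -55
Hence -121.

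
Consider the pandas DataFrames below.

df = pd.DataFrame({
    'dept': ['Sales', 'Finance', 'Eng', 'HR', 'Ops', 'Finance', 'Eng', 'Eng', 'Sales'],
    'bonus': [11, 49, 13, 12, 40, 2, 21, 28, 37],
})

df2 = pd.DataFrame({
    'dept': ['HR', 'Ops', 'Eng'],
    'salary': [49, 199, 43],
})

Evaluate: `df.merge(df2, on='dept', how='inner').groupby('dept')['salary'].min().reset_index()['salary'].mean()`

97.0

merge on 'dept' (how='inner') → 5 rows:
  dept  bonus  salary
0  Eng     13      43
1   HR     12      49
2  Ops     40     199
3  Eng     21      43
4  Eng     28      43
group by dept, min of salary:
dept
Eng     43
HR      49
Ops    199
Name: salary, dtype: int64
reset_index():
  dept  salary
0  Eng      43
1   HR      49
2  Ops     199
Then the mean of column 'salary': 97.0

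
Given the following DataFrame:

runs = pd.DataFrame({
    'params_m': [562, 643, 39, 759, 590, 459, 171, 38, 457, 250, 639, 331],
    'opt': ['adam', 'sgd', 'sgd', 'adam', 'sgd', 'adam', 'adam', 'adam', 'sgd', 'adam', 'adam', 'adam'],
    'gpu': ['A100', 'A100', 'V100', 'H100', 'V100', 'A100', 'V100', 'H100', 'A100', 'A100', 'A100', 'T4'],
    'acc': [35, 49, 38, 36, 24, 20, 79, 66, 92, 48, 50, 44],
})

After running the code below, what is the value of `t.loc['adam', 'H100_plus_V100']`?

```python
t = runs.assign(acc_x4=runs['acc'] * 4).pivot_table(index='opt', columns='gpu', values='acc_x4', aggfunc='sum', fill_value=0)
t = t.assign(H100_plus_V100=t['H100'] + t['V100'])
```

add column acc_x4 = runs['acc'] * 4:
    params_m   opt   gpu  acc  acc_x4
0        562  adam  A100   35     140
1        643   sgd  A100   49     196
2         39   sgd  V100   38     152
3        759  adam  H100   36     144
4        590   sgd  V100   24      96
5        459  adam  A100   20      80
6        171  adam  V100   79     316
7         38  adam  H100   66     264
8        457   sgd  A100   92     368
9        250  adam  A100   48     192
10       639  adam  A100   50     200
11       331  adam    T4   44     176
pivot: rows=opt, cols=gpu, sum(acc_x4):
gpu   A100  H100   T4  V100
opt                        
adam   612   408  176   316
sgd    564     0    0   248
add column H100_plus_V100 = t['H100'] + t['V100']:
gpu   A100  H100   T4  V100  H100_plus_V100
opt                                        
adam   612   408  176   316             724
sgd    564     0    0   248             248
Finally, value at row 'adam', column 'H100_plus_V100' = 724.

724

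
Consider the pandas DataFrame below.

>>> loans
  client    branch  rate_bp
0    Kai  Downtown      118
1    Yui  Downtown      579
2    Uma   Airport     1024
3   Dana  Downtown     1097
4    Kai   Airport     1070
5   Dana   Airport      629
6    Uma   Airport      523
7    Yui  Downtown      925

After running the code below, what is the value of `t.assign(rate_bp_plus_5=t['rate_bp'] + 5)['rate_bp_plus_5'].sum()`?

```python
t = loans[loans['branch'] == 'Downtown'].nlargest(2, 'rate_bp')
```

2032

filter rows where branch == 'Downtown':
  client    branch  rate_bp
0    Kai  Downtown      118
1    Yui  Downtown      579
3   Dana  Downtown     1097
7    Yui  Downtown      925
take 2 rows with largest rate_bp:
  client    branch  rate_bp
3   Dana  Downtown     1097
7    Yui  Downtown      925
add column rate_bp_plus_5 = t['rate_bp'] + 5:
  client    branch  rate_bp  rate_bp_plus_5
3   Dana  Downtown     1097            1102
7    Yui  Downtown      925             930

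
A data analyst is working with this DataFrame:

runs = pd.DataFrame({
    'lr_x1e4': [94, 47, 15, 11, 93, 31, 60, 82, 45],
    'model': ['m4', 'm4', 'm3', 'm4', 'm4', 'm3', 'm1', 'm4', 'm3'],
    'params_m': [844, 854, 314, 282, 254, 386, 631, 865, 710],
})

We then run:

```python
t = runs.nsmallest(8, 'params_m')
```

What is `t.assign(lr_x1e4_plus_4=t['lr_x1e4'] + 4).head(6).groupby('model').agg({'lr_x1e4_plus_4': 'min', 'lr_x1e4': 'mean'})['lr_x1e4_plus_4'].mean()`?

32.6666666667

take 8 rows with smallest params_m:
   lr_x1e4 model  params_m
4       93    m4       254
3       11    m4       282
2       15    m3       314
5       31    m3       386
6       60    m1       631
8       45    m3       710
0       94    m4       844
1       47    m4       854
add column lr_x1e4_plus_4 = t['lr_x1e4'] + 4:
   lr_x1e4 model  params_m  lr_x1e4_plus_4
4       93    m4       254              97
3       11    m4       282              15
2       15    m3       314              19
5       31    m3       386              35
6       60    m1       631              64
8       45    m3       710              49
0       94    m4       844              98
1       47    m4       854              51
take first 6 rows:
   lr_x1e4 model  params_m  lr_x1e4_plus_4
4       93    m4       254              97
3       11    m4       282              15
2       15    m3       314              19
5       31    m3       386              35
6       60    m1       631              64
8       45    m3       710              49
group by model: min(lr_x1e4_plus_4), mean(lr_x1e4):
       lr_x1e4_plus_4    lr_x1e4
model                           
m1                 64  60.000000
m3                 19  30.333333
m4                 15  52.000000
mean of column 'lr_x1e4_plus_4' → 32.6666666667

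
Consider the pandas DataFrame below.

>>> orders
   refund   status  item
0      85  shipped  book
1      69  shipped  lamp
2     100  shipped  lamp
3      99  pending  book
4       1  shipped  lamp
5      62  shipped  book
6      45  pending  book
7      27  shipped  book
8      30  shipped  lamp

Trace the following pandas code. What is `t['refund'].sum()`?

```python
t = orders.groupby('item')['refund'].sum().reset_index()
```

518

group by item, sum of refund:
item
book    318
lamp    200
Name: refund, dtype: int64
reset_index():
   item  refund
0  book     318
1  lamp     200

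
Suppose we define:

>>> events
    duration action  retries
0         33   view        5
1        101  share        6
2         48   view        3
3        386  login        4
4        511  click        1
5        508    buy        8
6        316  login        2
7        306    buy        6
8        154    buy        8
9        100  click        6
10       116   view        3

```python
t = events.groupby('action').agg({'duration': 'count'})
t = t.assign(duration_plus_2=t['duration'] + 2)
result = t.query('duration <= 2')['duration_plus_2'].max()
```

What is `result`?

group by action, count of duration:
        duration
action          
buy            3
click          2
login          2
share          1
view           3
add column duration_plus_2 = t['duration'] + 2:
        duration  duration_plus_2
action                           
buy            3                5
click          2                4
login          2                4
share          1                3
view           3                5
filter rows where duration <= 2:
        duration  duration_plus_2
action                           
click          2                4
login          2                4
share          1                3
The max of column 'duration_plus_2' is 4.

4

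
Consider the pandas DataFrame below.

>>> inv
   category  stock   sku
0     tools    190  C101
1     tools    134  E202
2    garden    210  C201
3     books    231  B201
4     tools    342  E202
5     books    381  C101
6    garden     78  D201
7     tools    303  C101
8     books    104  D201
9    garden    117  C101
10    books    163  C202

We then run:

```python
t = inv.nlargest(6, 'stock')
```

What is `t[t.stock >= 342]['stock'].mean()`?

take 6 rows with largest stock:
  category  stock   sku
5    books    381  C101
4    tools    342  E202
7    tools    303  C101
3    books    231  B201
2   garden    210  C201
0    tools    190  C101
filter rows where stock >= 342:
  category  stock   sku
5    books    381  C101
4    tools    342  E202
mean of column 'stock' → 361.5

361.5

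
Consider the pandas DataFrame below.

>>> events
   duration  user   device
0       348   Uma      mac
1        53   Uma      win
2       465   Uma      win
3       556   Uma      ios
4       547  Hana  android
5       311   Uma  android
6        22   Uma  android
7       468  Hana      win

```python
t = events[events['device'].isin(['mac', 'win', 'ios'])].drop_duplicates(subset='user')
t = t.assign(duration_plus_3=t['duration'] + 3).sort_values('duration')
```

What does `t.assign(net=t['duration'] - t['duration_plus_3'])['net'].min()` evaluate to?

filter rows where device in ['mac', 'win', 'ios']:
   duration  user device
0       348   Uma    mac
1        53   Uma    win
2       465   Uma    win
3       556   Uma    ios
7       468  Hana    win
drop duplicate user (keep=first):
   duration  user device
0       348   Uma    mac
7       468  Hana    win
add column duration_plus_3 = t['duration'] + 3:
   duration  user device  duration_plus_3
0       348   Uma    mac              351
7       468  Hana    win              471
sort by duration:
   duration  user device  duration_plus_3
0       348   Uma    mac              351
7       468  Hana    win              471
add column net = t['duration'] - t['duration_plus_3']:
   duration  user device  duration_plus_3  net
0       348   Uma    mac              351   -3
7       468  Hana    win              471   -3

-3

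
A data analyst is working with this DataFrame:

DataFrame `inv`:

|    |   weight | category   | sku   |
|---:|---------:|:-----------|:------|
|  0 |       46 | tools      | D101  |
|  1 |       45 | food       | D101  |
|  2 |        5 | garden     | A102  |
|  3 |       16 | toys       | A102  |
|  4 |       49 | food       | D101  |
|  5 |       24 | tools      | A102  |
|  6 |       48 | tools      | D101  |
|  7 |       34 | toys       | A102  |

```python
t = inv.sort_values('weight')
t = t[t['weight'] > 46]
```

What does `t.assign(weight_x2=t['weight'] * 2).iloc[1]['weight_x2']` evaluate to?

sort by weight:
   weight category   sku
2       5   garden  A102
3      16     toys  A102
5      24    tools  A102
7      34     toys  A102
1      45     food  D101
0      46    tools  D101
6      48    tools  D101
4      49     food  D101
filter rows where weight > 46:
   weight category   sku
6      48    tools  D101
4      49     food  D101
add column weight_x2 = t['weight'] * 2:
   weight category   sku  weight_x2
6      48    tools  D101         96
4      49     food  D101         98
Then the value at position 1, column 'weight_x2': 98

98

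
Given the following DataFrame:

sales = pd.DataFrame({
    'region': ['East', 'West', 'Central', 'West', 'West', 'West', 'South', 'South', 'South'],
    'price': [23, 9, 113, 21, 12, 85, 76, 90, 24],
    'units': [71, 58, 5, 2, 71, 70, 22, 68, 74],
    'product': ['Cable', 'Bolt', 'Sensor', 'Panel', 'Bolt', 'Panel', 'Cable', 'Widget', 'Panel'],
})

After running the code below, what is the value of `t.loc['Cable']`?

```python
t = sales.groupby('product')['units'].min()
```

22

group by product, min of units:
product
Bolt      58
Cable     22
Panel      2
Sensor     5
Widget    68
Name: units, dtype: int64
Finally, value at index 'Cable' = 22.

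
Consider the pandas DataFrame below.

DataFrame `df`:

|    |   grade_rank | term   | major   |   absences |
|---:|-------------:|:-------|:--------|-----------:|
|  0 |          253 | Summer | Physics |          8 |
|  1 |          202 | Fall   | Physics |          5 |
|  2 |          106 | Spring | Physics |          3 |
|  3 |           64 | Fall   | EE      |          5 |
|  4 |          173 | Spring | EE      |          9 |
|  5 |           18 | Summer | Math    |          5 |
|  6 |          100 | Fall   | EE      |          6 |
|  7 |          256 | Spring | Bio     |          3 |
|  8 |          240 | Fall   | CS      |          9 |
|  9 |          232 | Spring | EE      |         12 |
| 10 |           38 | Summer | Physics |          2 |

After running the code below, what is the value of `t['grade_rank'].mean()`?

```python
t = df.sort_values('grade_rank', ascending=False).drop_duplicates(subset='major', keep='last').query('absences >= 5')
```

sort by grade_rank descending:
    grade_rank    term    major  absences
7          256  Spring      Bio         3
0          253  Summer  Physics         8
8          240    Fall       CS         9
9          232  Spring       EE        12
1          202    Fall  Physics         5
4          173  Spring       EE         9
2          106  Spring  Physics         3
6          100    Fall       EE         6
3           64    Fall       EE         5
10          38  Summer  Physics         2
5           18  Summer     Math         5
drop duplicate major (keep=last):
    grade_rank    term    major  absences
7          256  Spring      Bio         3
8          240    Fall       CS         9
3           64    Fall       EE         5
10          38  Summer  Physics         2
5           18  Summer     Math         5
filter rows where absences >= 5:
   grade_rank    term major  absences
8         240    Fall    CS         9
3          64    Fall    EE         5
5          18  Summer  Math         5
Finally, mean of column 'grade_rank' = 107.333333333.

107.333333333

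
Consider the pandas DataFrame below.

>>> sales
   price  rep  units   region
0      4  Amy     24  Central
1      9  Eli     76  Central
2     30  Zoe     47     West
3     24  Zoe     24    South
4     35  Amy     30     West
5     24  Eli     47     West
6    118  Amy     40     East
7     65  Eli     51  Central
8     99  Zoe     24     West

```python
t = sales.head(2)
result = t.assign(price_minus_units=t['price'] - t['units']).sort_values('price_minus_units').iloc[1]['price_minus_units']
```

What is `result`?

take first 2 rows:
   price  rep  units   region
0      4  Amy     24  Central
1      9  Eli     76  Central
add column price_minus_units = t['price'] - t['units']:
   price  rep  units   region  price_minus_units
0      4  Amy     24  Central                -20
1      9  Eli     76  Central                -67
sort by price_minus_units:
   price  rep  units   region  price_minus_units
1      9  Eli     76  Central                -67
0      4  Amy     24  Central                -20
Reading off the value at position 1, column 'price_minus_units', we get -20.

-20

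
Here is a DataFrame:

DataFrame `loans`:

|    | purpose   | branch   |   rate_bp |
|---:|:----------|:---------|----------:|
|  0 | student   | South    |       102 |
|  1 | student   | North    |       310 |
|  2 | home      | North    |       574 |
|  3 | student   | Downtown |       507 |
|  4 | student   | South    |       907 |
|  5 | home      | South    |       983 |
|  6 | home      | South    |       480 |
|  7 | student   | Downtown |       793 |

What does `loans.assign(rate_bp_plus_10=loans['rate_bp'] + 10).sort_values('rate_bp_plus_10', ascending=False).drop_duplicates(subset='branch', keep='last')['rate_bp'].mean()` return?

306.333333333

add column rate_bp_plus_10 = loans['rate_bp'] + 10:
   purpose    branch  rate_bp  rate_bp_plus_10
0  student     South      102              112
1  student     North      310              320
2     home     North      574              584
3  student  Downtown      507              517
4  student     South      907              917
5     home     South      983              993
6     home     South      480              490
7  student  Downtown      793              803
sort by rate_bp_plus_10 descending:
   purpose    branch  rate_bp  rate_bp_plus_10
5     home     South      983              993
4  student     South      907              917
7  student  Downtown      793              803
2     home     North      574              584
3  student  Downtown      507              517
6     home     South      480              490
1  student     North      310              320
0  student     South      102              112
drop duplicate branch (keep=last):
   purpose    branch  rate_bp  rate_bp_plus_10
3  student  Downtown      507              517
1  student     North      310              320
0  student     South      102              112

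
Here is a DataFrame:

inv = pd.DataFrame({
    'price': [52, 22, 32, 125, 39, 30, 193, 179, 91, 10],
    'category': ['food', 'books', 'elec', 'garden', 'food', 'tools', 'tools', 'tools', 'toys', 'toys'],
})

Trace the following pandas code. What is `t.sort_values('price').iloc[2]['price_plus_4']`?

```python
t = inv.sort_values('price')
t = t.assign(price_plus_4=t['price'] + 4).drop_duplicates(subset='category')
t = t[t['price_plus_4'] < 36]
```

34

sort by price:
   price category
9     10     toys
1     22    books
5     30    tools
2     32     elec
4     39     food
0     52     food
8     91     toys
3    125   garden
7    179    tools
6    193    tools
add column price_plus_4 = t['price'] + 4:
   price category  price_plus_4
9     10     toys            14
1     22    books            26
5     30    tools            34
2     32     elec            36
4     39     food            43
0     52     food            56
8     91     toys            95
3    125   garden           129
7    179    tools           183
6    193    tools           197
drop duplicate category (keep=first):
   price category  price_plus_4
9     10     toys            14
1     22    books            26
5     30    tools            34
2     32     elec            36
4     39     food            43
3    125   garden           129
filter rows where price_plus_4 < 36:
   price category  price_plus_4
9     10     toys            14
1     22    books            26
5     30    tools            34
sort by price:
   price category  price_plus_4
9     10     toys            14
1     22    books            26
5     30    tools            34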